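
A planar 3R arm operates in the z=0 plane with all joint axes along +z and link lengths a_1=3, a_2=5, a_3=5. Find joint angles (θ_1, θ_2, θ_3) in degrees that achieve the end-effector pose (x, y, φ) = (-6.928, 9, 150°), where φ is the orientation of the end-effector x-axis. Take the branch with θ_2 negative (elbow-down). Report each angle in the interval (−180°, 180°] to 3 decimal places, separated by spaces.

150.000 -60.002 60.002

wrist centre = target − a_3·(cos φ, sin φ) = (-2.5979, 6.5000)
cos θ_2 = (48.9989−3²−5²)/(2·3·5) = 0.5000; θ_2 = -60.0023° (elbow-down)
β = atan2(6.5000,-2.5979) = 111.7852°; ψ = atan2(-4.3302,5.4998) = -38.2148°
θ_1 = β − ψ = 150.0000°
θ_3 = φ − θ_1 − θ_2 = 60.0023° (wrapped to (-180°,180°])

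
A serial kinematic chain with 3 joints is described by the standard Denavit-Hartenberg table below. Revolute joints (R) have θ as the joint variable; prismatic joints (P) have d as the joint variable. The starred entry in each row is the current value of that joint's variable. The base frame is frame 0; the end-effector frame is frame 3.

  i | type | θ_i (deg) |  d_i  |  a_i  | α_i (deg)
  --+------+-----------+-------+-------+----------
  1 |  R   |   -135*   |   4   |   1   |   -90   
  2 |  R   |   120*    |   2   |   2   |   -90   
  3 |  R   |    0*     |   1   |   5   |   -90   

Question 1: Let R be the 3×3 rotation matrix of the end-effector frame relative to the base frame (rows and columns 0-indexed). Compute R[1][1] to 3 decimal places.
-0.612

End-effector y-axis (col 1 of R) = (-0.6124,-0.6124,-0.5000)
R[1][1] = -0.6124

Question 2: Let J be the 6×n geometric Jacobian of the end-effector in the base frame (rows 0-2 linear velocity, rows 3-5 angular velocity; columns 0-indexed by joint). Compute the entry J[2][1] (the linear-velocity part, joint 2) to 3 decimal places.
axis z_1 = (0.7071,-0.7071,0.0000); lever o_n−o_1 = (4.5015,1.6730,-5.5622)
cross product → J_v[:, 1] = (3.9331,3.9331,4.3660)
J_ω[:, 1] = z_1
entry J[2][1] = 4.3660

4.366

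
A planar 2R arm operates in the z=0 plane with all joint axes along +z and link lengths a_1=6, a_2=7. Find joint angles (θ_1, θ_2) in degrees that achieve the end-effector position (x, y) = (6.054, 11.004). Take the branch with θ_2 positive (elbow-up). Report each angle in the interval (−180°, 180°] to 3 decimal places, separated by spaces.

44.996 30.010

cos θ_2 = (157.7389−6²−7²)/(2·6·7) = 0.8659; θ_2 = 30.0098° (elbow-up)
β = atan2(11.0040,6.0540) = 61.1820°; ψ = atan2(3.5010,12.0616) = 16.1861°
θ_1 = β − ψ = 44.9959°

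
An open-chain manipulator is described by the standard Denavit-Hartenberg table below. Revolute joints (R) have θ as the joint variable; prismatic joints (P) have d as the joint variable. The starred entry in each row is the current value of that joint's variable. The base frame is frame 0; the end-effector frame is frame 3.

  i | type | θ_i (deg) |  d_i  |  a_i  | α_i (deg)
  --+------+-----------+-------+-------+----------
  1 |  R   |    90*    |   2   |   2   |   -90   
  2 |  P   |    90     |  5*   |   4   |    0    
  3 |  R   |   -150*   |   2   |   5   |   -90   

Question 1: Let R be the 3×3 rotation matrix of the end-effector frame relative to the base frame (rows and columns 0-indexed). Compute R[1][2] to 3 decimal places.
0.866

End-effector z-axis (col 2 of R) = (-0.0000,0.8660,-0.5000)
R[1][2] = 0.8660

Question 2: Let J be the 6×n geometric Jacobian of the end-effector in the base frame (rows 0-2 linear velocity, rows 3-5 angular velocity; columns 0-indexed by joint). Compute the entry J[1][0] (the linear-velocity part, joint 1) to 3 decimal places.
axis z_0 = ẑ; lever o_n−o_0 = (-7.0000,4.5000,2.3301)
cross product → J_v[:, 0] = (-4.5000,-7.0000,0.0000)
J_ω[:, 0] = z_0
entry J[1][0] = -7.0000

-7.000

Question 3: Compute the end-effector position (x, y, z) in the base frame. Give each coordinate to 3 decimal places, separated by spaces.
-7.000 4.500 2.330

after link 1: o_1 = (0.0000, 2.0000, 2.0000)
after link 2: o_2 = (-5.0000, 2.0000, -2.0000)
after link 3: o_3 = (-7.0000, 4.5000, 2.3301)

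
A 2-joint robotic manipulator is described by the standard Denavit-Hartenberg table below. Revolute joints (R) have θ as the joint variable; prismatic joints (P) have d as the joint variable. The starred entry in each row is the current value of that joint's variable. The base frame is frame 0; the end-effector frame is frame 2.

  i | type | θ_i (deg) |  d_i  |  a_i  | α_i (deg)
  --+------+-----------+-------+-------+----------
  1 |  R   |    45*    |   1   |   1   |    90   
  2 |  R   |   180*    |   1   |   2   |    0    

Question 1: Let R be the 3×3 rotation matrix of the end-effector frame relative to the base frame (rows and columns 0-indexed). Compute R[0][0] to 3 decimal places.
-0.707

End-effector x-axis (col 0 of R) = (-0.7071,-0.7071,0.0000)
R[0][0] = -0.7071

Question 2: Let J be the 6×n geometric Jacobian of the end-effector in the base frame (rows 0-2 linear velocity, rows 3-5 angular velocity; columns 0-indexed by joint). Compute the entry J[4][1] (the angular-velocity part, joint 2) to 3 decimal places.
-0.707

axis z_1 = (0.7071,-0.7071,0.0000); lever o_n−o_1 = (-0.7071,-2.1213,0.0000)
cross product → J_v[:, 1] = (-0.0000,-0.0000,-2.0000)
J_ω[:, 1] = z_1
entry J[4][1] = -0.7071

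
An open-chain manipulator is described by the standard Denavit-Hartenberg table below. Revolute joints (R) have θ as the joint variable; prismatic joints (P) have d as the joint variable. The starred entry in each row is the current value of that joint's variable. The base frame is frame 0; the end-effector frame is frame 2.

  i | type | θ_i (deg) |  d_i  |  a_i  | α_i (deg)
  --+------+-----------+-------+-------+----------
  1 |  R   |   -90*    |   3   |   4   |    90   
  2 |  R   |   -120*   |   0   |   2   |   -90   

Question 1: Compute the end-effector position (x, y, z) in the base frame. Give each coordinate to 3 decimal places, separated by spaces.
0.000 -3.000 1.268

after link 1: o_1 = (0.0000, -4.0000, 3.0000)
after link 2: o_2 = (0.0000, -3.0000, 1.2679)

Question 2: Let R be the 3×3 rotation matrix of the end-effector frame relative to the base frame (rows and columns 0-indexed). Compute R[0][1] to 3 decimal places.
End-effector y-axis (col 1 of R) = (1.0000,0.0000,-0.0000)
R[0][1] = 1.0000

1.000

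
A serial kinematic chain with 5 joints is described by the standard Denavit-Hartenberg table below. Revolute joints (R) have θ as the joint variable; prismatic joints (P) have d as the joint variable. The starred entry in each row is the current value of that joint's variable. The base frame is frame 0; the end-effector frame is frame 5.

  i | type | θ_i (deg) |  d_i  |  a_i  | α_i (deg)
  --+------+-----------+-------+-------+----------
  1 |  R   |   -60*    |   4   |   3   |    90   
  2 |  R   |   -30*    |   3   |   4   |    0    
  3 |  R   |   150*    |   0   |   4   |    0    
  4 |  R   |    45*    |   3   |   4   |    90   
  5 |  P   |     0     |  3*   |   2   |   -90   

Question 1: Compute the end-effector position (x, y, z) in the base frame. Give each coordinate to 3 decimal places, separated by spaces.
after link 1: o_1 = (1.5000, -2.5981, 4.0000)
after link 2: o_2 = (0.6340, -7.0981, 2.0000)
after link 3: o_3 = (-0.3660, -5.3660, 5.4641)
after link 4: o_4 = (-4.8960, -3.5200, 6.4994)
after link 5: o_5 = (-5.4737, -2.5194, 9.9148)

-5.474 -2.519 9.915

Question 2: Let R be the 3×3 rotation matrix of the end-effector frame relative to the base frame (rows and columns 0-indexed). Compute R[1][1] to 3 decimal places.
End-effector y-axis (col 1 of R) = (-0.1294,0.2241,-0.9659)
R[1][1] = 0.2241

0.224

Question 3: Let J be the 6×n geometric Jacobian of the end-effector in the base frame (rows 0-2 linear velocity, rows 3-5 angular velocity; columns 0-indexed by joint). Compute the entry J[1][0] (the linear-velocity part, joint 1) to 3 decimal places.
-5.474

axis z_0 = ẑ; lever o_n−o_0 = (-5.4737,-2.5194,9.9148)
cross product → J_v[:, 0] = (2.5194,-5.4737,0.0000)
J_ω[:, 0] = z_0
entry J[1][0] = -5.4737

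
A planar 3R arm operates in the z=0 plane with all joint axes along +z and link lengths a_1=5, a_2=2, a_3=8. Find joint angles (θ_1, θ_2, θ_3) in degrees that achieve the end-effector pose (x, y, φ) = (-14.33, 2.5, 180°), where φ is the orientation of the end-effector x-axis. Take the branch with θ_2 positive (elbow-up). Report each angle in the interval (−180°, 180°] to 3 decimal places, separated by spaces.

wrist centre = target − a_3·(cos φ, sin φ) = (-6.3300, 2.5000)
cos θ_2 = (46.3189−5²−2²)/(2·5·2) = 0.8659; θ_2 = 30.0092° (elbow-up)
β = atan2(2.5000,-6.3300) = 158.4487°; ψ = atan2(1.0003,6.7319) = 8.4516°
θ_1 = β − ψ = 149.9971°
θ_3 = φ − θ_1 − θ_2 = -0.0063° (wrapped to (-180°,180°])

149.997 30.009 -0.006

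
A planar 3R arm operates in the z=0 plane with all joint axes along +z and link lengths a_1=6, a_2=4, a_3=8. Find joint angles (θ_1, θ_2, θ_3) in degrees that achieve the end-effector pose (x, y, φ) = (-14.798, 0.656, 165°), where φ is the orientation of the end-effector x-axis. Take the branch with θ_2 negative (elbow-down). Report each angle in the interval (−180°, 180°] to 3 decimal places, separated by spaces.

wrist centre = target − a_3·(cos φ, sin φ) = (-7.0706, -1.4146)
cos θ_2 = (51.9942−6²−4²)/(2·6·4) = -0.0001; θ_2 = -90.0069° (elbow-down)
β = atan2(-1.4146,-7.0706) = -168.6867°; ψ = atan2(-4.0000,5.9995) = -33.6922°
θ_1 = β − ψ = -134.9945°
θ_3 = φ − θ_1 − θ_2 = 30.0014° (wrapped to (-180°,180°])

-134.995 -90.007 30.001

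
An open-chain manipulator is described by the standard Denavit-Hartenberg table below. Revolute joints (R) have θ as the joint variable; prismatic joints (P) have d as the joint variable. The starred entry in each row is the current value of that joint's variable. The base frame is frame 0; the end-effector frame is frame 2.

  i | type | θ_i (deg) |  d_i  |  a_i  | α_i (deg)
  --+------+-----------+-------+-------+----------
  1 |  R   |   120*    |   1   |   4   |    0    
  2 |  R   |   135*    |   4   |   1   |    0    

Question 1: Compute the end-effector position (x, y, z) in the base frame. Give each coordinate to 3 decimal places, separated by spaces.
-2.259 2.498 5.000

after link 1: o_1 = (-2.0000, 3.4641, 1.0000)
after link 2: o_2 = (-2.2588, 2.4982, 5.0000)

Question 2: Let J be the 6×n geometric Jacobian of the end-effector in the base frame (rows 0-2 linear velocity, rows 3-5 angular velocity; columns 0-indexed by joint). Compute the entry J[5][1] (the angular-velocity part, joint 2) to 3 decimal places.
1.000

axis z_1 = (0.0000,0.0000,1.0000); lever o_n−o_1 = (-0.2588,-0.9659,4.0000)
cross product → J_v[:, 1] = (0.9659,-0.2588,0.0000)
J_ω[:, 1] = z_1
entry J[5][1] = 1.0000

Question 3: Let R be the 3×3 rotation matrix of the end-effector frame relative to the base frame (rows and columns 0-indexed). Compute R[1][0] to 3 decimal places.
End-effector x-axis (col 0 of R) = (-0.2588,-0.9659,0.0000)
R[1][0] = -0.9659

-0.966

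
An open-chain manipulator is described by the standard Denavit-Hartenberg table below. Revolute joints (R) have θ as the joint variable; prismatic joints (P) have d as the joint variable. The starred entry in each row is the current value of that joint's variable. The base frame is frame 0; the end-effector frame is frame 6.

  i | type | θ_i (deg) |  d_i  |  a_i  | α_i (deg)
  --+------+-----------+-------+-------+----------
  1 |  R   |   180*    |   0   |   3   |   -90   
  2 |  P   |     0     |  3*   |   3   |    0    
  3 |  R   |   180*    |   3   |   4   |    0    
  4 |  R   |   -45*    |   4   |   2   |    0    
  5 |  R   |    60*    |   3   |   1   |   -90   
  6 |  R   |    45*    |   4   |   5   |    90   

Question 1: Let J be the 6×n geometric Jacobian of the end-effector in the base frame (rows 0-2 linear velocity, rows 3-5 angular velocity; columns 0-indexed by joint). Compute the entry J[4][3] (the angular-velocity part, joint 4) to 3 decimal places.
-1.000

axis z_3 = (-0.0000,-1.0000,0.0000); lever o_n−o_3 = (4.7599,-3.4645,3.6234)
cross product → J_v[:, 3] = (-3.6234,0.0000,4.7599)
J_ω[:, 3] = z_3
entry J[4][3] = -1.0000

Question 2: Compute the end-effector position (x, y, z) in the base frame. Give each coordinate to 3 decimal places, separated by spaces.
after link 1: o_1 = (-3.0000, 0.0000, 0.0000)
after link 2: o_2 = (-6.0000, -3.0000, 0.0000)
after link 3: o_3 = (-2.0000, -6.0000, -0.0000)
after link 4: o_4 = (-0.5858, -10.0000, -1.4142)
after link 5: o_5 = (0.3801, -13.0000, -1.1554)
after link 6: o_6 = (2.7599, -9.4645, 3.6234)

2.760 -9.464 3.623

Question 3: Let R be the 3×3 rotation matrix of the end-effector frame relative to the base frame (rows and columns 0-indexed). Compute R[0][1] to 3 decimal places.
End-effector y-axis (col 1 of R) = (-0.2588,0.0000,0.9659)
R[0][1] = -0.2588

-0.259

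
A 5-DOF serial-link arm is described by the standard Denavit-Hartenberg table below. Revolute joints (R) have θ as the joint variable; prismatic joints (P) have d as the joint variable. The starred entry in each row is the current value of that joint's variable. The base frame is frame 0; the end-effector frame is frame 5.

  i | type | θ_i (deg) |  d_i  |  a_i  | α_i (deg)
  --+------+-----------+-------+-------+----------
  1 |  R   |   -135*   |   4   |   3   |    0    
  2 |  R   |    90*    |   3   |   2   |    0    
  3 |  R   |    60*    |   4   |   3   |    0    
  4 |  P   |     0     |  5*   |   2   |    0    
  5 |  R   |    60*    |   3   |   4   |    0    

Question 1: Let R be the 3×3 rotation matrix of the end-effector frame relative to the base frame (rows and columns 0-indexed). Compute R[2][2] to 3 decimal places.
1.000

End-effector z-axis (col 2 of R) = (0.0000,0.0000,1.0000)
R[2][2] = 1.0000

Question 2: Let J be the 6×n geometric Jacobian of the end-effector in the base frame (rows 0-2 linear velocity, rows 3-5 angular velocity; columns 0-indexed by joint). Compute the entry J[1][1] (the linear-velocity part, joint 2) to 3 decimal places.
axis z_1 = (0.0000,0.0000,1.0000); lever o_n−o_1 = (7.2791,3.7436,15.0000)
cross product → J_v[:, 1] = (-3.7436,7.2791,0.0000)
J_ω[:, 1] = z_1
entry J[1][1] = 7.2791

7.279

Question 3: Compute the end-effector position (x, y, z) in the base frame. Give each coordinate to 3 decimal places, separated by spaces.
5.158 1.622 19.000

after link 1: o_1 = (-2.1213, -2.1213, 4.0000)
after link 2: o_2 = (-0.7071, -3.5355, 7.0000)
after link 3: o_3 = (2.1907, -2.7591, 11.0000)
after link 4: o_4 = (4.1225, -2.2414, 16.0000)
after link 5: o_5 = (5.1578, 1.6223, 19.0000)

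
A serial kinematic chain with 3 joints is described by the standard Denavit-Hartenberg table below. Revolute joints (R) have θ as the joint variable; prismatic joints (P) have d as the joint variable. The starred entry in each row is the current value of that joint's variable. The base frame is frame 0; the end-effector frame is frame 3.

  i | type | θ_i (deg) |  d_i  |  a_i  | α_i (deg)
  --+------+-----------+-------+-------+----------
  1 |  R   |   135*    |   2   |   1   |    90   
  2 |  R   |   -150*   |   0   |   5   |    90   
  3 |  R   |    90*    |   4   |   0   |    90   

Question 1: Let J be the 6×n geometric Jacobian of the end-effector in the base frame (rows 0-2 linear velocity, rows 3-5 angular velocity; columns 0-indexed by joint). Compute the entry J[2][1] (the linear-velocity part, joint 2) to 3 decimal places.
-6.330

axis z_1 = (0.7071,0.7071,0.0000); lever o_n−o_1 = (4.4761,-4.4761,0.9641)
cross product → J_v[:, 1] = (0.6817,-0.6817,-6.3301)
J_ω[:, 1] = z_1
entry J[2][1] = -6.3301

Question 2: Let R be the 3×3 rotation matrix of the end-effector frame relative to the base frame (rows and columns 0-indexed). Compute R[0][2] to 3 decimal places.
End-effector z-axis (col 2 of R) = (0.6124,-0.6124,-0.5000)
R[0][2] = 0.6124

0.612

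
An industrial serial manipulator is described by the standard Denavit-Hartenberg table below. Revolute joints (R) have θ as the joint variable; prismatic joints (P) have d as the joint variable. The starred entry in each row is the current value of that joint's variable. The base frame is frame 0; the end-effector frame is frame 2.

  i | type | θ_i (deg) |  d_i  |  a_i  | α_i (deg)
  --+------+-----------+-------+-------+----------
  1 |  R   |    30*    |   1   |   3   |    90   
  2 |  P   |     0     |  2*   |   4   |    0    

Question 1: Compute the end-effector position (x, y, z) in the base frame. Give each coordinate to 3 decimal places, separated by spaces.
7.062 1.768 1.000

after link 1: o_1 = (2.5981, 1.5000, 1.0000)
after link 2: o_2 = (7.0622, 1.7679, 1.0000)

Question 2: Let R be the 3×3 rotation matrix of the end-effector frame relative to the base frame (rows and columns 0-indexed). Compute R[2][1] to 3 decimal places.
End-effector y-axis (col 1 of R) = (-0.0000,0.0000,1.0000)
R[2][1] = 1.0000

1.000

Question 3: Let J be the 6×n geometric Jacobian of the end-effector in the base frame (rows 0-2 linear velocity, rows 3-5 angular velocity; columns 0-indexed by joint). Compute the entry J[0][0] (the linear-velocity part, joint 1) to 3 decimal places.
axis z_0 = ẑ; lever o_n−o_0 = (7.0622,1.7679,1.0000)
cross product → J_v[:, 0] = (-1.7679,7.0622,0.0000)
J_ω[:, 0] = z_0
entry J[0][0] = -1.7679

-1.768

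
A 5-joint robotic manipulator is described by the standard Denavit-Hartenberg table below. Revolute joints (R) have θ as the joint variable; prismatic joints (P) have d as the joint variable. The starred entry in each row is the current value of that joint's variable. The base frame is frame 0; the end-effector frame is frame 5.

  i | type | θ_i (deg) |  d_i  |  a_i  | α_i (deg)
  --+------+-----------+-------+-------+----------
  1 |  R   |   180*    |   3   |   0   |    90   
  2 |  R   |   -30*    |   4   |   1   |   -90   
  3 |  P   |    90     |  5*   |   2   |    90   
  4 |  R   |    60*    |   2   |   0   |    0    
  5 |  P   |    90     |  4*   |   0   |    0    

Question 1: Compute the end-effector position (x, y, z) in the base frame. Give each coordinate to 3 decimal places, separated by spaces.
after link 1: o_1 = (0.0000, 0.0000, 3.0000)
after link 2: o_2 = (-0.8660, 4.0000, 2.5000)
after link 3: o_3 = (-3.3660, 2.0000, 6.8301)
after link 4: o_4 = (-5.0981, 2.0000, 5.8301)
after link 5: o_5 = (-8.5622, 2.0000, 3.8301)

-8.562 2.000 3.830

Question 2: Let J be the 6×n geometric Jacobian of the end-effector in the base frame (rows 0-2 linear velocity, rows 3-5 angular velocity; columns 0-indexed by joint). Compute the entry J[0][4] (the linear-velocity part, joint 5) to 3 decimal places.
prismatic axis z_4 = (-0.8660,0.0000,-0.5000)
J_v[:, 4] = z_4; J_ω[:, 4] = (0,0,0)
entry J[0][4] = -0.8660

-0.866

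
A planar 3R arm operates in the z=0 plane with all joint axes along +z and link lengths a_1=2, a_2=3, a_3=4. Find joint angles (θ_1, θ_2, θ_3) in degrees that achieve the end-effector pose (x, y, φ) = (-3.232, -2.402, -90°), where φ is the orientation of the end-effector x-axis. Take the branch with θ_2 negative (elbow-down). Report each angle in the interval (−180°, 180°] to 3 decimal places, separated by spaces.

wrist centre = target − a_3·(cos φ, sin φ) = (-3.2320, 1.5980)
cos θ_2 = (12.9994−2²−3²)/(2·2·3) = -0.0000; θ_2 = -90.0027° (elbow-down)
β = atan2(1.5980,-3.2320) = 153.6908°; ψ = atan2(-3.0000,1.9999) = -56.3118°
θ_1 = β − ψ = 210.0026°
θ_3 = φ − θ_1 − θ_2 = 150.0001° (wrapped to (-180°,180°])

-149.997 -90.003 150.000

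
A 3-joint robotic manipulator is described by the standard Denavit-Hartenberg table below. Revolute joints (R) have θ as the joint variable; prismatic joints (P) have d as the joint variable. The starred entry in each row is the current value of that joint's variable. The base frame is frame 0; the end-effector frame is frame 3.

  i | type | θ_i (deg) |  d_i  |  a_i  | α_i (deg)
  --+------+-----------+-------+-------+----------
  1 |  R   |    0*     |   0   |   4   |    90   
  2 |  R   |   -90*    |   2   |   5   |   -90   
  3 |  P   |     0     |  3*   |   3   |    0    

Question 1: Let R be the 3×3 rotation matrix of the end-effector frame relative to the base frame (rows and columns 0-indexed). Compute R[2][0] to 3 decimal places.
-1.000

End-effector x-axis (col 0 of R) = (0.0000,-0.0000,-1.0000)
R[2][0] = -1.0000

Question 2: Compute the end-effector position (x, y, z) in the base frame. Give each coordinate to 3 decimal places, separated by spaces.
after link 1: o_1 = (4.0000, 0.0000, 0.0000)
after link 2: o_2 = (4.0000, -2.0000, -5.0000)
after link 3: o_3 = (7.0000, -2.0000, -8.0000)

7.000 -2.000 -8.000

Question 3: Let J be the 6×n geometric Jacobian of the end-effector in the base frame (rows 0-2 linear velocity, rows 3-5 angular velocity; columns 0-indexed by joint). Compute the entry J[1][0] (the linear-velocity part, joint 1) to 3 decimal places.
7.000

axis z_0 = ẑ; lever o_n−o_0 = (7.0000,-2.0000,-8.0000)
cross product → J_v[:, 0] = (2.0000,7.0000,-0.0000)
J_ω[:, 0] = z_0
entry J[1][0] = 7.0000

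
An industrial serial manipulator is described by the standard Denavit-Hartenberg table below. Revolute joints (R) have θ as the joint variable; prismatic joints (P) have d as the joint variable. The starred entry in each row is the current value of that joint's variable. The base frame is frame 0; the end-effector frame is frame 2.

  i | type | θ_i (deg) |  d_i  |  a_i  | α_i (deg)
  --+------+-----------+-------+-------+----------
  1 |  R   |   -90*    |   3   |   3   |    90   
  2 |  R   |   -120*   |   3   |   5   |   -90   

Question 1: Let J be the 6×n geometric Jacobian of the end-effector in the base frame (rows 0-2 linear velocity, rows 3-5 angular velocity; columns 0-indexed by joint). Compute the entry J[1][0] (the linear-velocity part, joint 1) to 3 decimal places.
axis z_0 = ẑ; lever o_n−o_0 = (-3.0000,-0.5000,-1.3301)
cross product → J_v[:, 0] = (0.5000,-3.0000,0.0000)
J_ω[:, 0] = z_0
entry J[1][0] = -3.0000

-3.000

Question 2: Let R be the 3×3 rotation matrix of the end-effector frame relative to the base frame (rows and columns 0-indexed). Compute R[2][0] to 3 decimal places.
-0.866

End-effector x-axis (col 0 of R) = (-0.0000,0.5000,-0.8660)
R[2][0] = -0.8660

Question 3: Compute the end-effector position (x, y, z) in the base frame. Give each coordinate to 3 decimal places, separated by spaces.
-3.000 -0.500 -1.330

after link 1: o_1 = (0.0000, -3.0000, 3.0000)
after link 2: o_2 = (-3.0000, -0.5000, -1.3301)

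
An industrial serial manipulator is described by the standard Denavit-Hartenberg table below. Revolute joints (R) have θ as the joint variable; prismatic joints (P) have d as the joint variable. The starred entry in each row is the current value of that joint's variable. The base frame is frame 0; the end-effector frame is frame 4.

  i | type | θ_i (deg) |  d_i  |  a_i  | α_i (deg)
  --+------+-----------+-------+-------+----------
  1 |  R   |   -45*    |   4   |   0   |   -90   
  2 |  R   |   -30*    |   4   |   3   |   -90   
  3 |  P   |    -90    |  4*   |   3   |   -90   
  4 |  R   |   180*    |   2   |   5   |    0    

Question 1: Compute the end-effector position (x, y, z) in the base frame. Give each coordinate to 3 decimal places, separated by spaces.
after link 1: o_1 = (0.0000, 0.0000, 4.0000)
after link 2: o_2 = (4.6655, 0.9913, 5.5000)
after link 3: o_3 = (8.2011, 1.6984, 2.0359)
after link 4: o_4 = (5.8903, -3.0619, 3.0359)

5.890 -3.062 3.036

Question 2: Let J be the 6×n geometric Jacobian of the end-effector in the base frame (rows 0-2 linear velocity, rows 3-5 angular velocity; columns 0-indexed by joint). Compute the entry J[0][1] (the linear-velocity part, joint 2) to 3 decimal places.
axis z_1 = (0.7071,0.7071,0.0000); lever o_n−o_1 = (5.8903,-3.0619,-0.9641)
cross product → J_v[:, 1] = (-0.6817,0.6817,-6.3301)
J_ω[:, 1] = z_1
entry J[0][1] = -0.6817

-0.682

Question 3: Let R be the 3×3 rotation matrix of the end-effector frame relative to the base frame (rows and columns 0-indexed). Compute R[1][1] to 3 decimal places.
End-effector y-axis (col 1 of R) = (0.3536,-0.3536,-0.8660)
R[1][1] = -0.3536

-0.354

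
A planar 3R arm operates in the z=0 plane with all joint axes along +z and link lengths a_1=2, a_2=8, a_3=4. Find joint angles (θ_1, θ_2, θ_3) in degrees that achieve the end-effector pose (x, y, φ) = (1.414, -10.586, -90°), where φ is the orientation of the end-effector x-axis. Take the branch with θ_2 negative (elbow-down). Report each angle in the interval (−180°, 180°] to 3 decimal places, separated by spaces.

wrist centre = target − a_3·(cos φ, sin φ) = (1.4140, -6.5860)
cos θ_2 = (45.3748−2²−8²)/(2·2·8) = -0.7070; θ_2 = -134.9944° (elbow-down)
β = atan2(-6.5860,1.4140) = -77.8827°; ψ = atan2(-5.6574,-3.6563) = -122.8740°
θ_1 = β − ψ = 44.9913°
θ_3 = φ − θ_1 − θ_2 = 0.0031° (wrapped to (-180°,180°])

44.991 -134.994 0.003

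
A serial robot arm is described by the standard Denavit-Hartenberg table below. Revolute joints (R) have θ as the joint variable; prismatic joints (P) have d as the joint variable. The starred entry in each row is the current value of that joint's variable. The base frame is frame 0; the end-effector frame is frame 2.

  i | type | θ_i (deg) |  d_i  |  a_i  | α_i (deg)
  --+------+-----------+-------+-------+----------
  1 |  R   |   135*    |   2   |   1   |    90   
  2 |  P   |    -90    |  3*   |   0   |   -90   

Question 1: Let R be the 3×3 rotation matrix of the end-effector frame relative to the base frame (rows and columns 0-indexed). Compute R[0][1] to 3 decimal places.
-0.707

End-effector y-axis (col 1 of R) = (-0.7071,-0.7071,-0.0000)
R[0][1] = -0.7071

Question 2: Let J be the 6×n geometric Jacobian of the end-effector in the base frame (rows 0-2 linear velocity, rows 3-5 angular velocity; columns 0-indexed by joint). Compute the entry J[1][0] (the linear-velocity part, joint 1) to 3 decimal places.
1.414

axis z_0 = ẑ; lever o_n−o_0 = (1.4142,2.8284,2.0000)
cross product → J_v[:, 0] = (-2.8284,1.4142,0.0000)
J_ω[:, 0] = z_0
entry J[1][0] = 1.4142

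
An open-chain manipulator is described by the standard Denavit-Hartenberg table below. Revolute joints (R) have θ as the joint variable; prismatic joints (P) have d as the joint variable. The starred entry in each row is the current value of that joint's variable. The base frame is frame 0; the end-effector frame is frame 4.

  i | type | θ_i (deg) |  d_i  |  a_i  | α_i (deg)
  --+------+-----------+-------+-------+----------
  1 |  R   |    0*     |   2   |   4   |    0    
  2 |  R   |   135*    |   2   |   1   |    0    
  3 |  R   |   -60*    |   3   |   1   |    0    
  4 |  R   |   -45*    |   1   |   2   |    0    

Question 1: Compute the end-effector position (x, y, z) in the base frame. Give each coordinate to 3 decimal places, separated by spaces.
5.284 2.673 8.000

after link 1: o_1 = (4.0000, 0.0000, 2.0000)
after link 2: o_2 = (3.2929, 0.7071, 4.0000)
after link 3: o_3 = (3.5517, 1.6730, 7.0000)
after link 4: o_4 = (5.2838, 2.6730, 8.0000)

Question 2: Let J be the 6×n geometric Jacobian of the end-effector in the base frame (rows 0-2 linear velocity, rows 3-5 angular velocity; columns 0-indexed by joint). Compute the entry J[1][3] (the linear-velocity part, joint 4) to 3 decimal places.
1.732

axis z_3 = (0.0000,0.0000,1.0000); lever o_n−o_3 = (1.7321,1.0000,1.0000)
cross product → J_v[:, 3] = (-1.0000,1.7321,0.0000)
J_ω[:, 3] = z_3
entry J[1][3] = 1.7321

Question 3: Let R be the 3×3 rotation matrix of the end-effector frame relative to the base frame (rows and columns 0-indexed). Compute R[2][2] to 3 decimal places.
End-effector z-axis (col 2 of R) = (0.0000,0.0000,1.0000)
R[2][2] = 1.0000

1.000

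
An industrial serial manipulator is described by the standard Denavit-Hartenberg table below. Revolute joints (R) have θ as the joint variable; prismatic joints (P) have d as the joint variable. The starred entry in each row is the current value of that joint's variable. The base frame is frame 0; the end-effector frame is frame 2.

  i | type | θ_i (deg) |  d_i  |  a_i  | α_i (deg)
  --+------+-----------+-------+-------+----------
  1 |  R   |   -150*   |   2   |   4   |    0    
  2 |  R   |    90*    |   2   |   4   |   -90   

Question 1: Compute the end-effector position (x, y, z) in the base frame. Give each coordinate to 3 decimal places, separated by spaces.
-1.464 -5.464 4.000

after link 1: o_1 = (-3.4641, -2.0000, 2.0000)
after link 2: o_2 = (-1.4641, -5.4641, 4.0000)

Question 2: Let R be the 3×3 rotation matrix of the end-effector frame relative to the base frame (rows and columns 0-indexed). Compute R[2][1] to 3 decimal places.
End-effector y-axis (col 1 of R) = (0.0000,0.0000,-1.0000)
R[2][1] = -1.0000

-1.000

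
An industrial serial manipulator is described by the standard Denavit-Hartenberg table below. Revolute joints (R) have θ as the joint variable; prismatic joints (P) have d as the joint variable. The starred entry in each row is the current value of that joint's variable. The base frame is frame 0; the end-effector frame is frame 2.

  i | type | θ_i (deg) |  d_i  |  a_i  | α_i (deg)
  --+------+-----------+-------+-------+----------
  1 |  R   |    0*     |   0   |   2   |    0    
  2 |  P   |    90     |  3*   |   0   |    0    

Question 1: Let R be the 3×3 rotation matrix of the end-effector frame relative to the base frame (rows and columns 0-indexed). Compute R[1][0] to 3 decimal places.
End-effector x-axis (col 0 of R) = (0.0000,1.0000,0.0000)
R[1][0] = 1.0000

1.000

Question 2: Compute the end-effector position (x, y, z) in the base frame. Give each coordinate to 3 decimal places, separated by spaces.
after link 1: o_1 = (2.0000, 0.0000, 0.0000)
after link 2: o_2 = (2.0000, 0.0000, 3.0000)

2.000 0.000 3.000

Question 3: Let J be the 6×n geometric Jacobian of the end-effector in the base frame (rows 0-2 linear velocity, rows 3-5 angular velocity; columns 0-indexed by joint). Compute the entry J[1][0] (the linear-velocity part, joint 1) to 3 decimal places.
2.000

axis z_0 = ẑ; lever o_n−o_0 = (2.0000,0.0000,3.0000)
cross product → J_v[:, 0] = (0.0000,2.0000,0.0000)
J_ω[:, 0] = z_0
entry J[1][0] = 2.0000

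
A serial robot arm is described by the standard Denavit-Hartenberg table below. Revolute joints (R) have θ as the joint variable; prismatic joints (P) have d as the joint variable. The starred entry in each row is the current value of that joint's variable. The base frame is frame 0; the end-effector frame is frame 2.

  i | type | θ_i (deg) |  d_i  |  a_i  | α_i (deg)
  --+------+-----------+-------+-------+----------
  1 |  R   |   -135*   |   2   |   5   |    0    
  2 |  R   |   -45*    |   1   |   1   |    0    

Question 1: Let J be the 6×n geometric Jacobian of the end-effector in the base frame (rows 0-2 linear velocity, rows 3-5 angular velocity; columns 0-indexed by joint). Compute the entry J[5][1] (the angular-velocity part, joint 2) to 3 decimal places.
1.000

axis z_1 = (0.0000,0.0000,1.0000); lever o_n−o_1 = (-1.0000,0.0000,1.0000)
cross product → J_v[:, 1] = (0.0000,-1.0000,0.0000)
J_ω[:, 1] = z_1
entry J[5][1] = 1.0000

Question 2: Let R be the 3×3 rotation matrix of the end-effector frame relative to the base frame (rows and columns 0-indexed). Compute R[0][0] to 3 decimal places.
End-effector x-axis (col 0 of R) = (-1.0000,-0.0000,0.0000)
R[0][0] = -1.0000

-1.000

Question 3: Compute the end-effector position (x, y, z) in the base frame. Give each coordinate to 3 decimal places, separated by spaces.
-4.536 -3.536 3.000

after link 1: o_1 = (-3.5355, -3.5355, 2.0000)
after link 2: o_2 = (-4.5355, -3.5355, 3.0000)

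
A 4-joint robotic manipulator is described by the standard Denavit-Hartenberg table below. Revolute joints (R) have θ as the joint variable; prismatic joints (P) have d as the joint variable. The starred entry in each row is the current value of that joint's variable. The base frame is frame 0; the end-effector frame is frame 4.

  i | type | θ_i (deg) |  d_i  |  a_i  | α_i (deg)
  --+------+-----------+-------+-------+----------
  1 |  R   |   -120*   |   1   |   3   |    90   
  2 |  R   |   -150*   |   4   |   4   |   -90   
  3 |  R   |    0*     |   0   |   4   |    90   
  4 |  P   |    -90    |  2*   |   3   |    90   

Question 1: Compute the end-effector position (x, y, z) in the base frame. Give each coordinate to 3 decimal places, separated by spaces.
-2.482 7.701 -0.402

after link 1: o_1 = (-1.5000, -2.5981, 1.0000)
after link 2: o_2 = (-3.2321, 2.4019, -1.0000)
after link 3: o_3 = (-1.5000, 5.4019, -3.0000)
after link 4: o_4 = (-2.4821, 7.7010, -0.4019)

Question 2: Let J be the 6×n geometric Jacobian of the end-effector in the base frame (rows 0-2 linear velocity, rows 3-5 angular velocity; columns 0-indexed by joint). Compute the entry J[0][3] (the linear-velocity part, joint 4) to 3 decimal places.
prismatic axis z_3 = (-0.8660,0.5000,0.0000)
J_v[:, 3] = z_3; J_ω[:, 3] = (0,0,0)
entry J[0][3] = -0.8660

-0.866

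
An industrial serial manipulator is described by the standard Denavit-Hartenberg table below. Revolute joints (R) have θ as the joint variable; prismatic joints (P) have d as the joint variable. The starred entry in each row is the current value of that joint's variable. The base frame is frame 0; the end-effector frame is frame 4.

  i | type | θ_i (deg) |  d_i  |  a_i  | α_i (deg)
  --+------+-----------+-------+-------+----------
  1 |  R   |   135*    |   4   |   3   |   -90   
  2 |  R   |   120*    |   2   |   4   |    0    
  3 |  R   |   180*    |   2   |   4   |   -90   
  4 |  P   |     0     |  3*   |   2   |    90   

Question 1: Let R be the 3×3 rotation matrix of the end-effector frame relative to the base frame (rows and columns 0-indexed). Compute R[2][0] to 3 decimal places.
End-effector x-axis (col 0 of R) = (-0.3536,0.3536,0.8660)
R[2][0] = 0.8660

0.866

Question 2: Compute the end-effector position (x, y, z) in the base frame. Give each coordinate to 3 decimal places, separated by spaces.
after link 1: o_1 = (-2.1213, 2.1213, 4.0000)
after link 2: o_2 = (-2.1213, -0.7071, 0.5359)
after link 3: o_3 = (-4.9497, -0.7071, 4.0000)
after link 4: o_4 = (-7.4940, 1.8371, 4.2321)

-7.494 1.837 4.232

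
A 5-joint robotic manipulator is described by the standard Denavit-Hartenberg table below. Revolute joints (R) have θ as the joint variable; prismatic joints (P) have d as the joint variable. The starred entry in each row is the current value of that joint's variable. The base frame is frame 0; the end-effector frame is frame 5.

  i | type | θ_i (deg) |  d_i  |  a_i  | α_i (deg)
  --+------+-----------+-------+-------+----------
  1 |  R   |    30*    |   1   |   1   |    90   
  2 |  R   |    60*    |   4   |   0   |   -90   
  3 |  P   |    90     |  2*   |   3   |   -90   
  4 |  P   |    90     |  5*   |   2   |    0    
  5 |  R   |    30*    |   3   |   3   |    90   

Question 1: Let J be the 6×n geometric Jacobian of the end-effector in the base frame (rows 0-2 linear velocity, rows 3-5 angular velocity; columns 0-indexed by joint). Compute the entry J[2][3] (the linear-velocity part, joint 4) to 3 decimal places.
prismatic axis z_3 = (-0.4330,-0.2500,-0.8660)
J_v[:, 3] = z_3; J_ω[:, 3] = (0,0,0)
entry J[2][3] = -0.8660

-0.866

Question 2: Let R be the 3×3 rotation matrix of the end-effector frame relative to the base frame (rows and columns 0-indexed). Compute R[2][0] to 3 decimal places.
-0.433

End-effector x-axis (col 0 of R) = (0.8995,-0.0580,-0.4330)
R[2][0] = -0.4330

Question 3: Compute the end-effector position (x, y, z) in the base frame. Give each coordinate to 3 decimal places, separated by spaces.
after link 1: o_1 = (0.8660, 0.5000, 1.0000)
after link 2: o_2 = (2.8660, -2.9641, 1.0000)
after link 3: o_3 = (-0.1340, -1.2321, 2.0000)
after link 4: o_4 = (-0.7990, -1.6160, -3.3301)
after link 5: o_5 = (0.6005, -2.5401, -7.2272)

0.600 -2.540 -7.227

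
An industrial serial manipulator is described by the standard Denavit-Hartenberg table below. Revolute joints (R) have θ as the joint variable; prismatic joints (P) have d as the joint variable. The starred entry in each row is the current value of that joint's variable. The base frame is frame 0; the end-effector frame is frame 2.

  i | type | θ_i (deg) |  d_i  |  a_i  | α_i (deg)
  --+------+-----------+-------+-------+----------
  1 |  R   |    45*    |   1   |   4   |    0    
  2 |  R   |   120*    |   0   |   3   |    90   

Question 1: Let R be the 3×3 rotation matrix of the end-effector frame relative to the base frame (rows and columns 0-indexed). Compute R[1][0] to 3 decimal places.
End-effector x-axis (col 0 of R) = (-0.9659,0.2588,0.0000)
R[1][0] = 0.2588

0.259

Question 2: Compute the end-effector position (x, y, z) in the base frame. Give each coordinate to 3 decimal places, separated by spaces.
after link 1: o_1 = (2.8284, 2.8284, 1.0000)
after link 2: o_2 = (-0.0694, 3.6049, 1.0000)

-0.069 3.605 1.000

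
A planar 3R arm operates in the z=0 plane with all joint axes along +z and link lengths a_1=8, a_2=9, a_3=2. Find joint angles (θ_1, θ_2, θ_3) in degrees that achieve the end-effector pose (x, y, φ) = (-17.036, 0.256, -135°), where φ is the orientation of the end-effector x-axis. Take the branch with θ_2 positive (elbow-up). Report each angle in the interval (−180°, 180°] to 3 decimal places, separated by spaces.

wrist centre = target − a_3·(cos φ, sin φ) = (-15.6218, 1.6702)
cos θ_2 = (246.8298−8²−9²)/(2·8·9) = 0.7072; θ_2 = 44.9964° (elbow-up)
β = atan2(1.6702,-15.6218) = 173.8974°; ψ = atan2(6.3636,14.3644) = 23.8938°
θ_1 = β − ψ = 150.0035°
θ_3 = φ − θ_1 − θ_2 = 30.0001° (wrapped to (-180°,180°])

150.004 44.996 30.000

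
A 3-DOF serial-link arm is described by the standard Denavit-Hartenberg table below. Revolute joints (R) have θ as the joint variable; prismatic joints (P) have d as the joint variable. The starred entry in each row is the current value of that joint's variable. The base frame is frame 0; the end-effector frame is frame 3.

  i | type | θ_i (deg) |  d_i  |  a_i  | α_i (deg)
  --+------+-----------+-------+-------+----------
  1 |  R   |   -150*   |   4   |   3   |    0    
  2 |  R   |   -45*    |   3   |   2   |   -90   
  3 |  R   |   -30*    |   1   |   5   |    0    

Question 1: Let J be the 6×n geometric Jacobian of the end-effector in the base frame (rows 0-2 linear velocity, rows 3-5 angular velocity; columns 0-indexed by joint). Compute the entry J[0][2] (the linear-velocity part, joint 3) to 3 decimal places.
-2.415

axis z_2 = (-0.2588,-0.9659,0.0000); lever o_n−o_2 = (-4.4414,0.1548,2.5000)
cross product → J_v[:, 2] = (-2.4148,0.6470,-4.3301)
J_ω[:, 2] = z_2
entry J[0][2] = -2.4148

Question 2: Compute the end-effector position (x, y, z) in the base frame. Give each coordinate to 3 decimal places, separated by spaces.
-8.971 -0.828 9.500

after link 1: o_1 = (-2.5981, -1.5000, 4.0000)
after link 2: o_2 = (-4.5299, -0.9824, 7.0000)
after link 3: o_3 = (-8.9713, -0.8276, 9.5000)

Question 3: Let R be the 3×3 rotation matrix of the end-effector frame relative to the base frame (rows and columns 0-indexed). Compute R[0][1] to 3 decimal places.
End-effector y-axis (col 1 of R) = (-0.4830,0.1294,-0.8660)
R[0][1] = -0.4830

-0.483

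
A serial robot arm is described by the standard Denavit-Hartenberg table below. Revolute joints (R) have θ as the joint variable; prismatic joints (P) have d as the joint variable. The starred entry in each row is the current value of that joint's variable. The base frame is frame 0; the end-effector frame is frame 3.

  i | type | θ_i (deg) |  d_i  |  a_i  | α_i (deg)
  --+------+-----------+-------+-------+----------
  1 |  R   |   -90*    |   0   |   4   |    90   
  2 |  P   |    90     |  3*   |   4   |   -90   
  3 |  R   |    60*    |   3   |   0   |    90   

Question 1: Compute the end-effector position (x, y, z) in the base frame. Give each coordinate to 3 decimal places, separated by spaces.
after link 1: o_1 = (0.0000, -4.0000, 0.0000)
after link 2: o_2 = (-3.0000, -4.0000, 4.0000)
after link 3: o_3 = (-3.0000, -1.0000, 4.0000)

-3.000 -1.000 4.000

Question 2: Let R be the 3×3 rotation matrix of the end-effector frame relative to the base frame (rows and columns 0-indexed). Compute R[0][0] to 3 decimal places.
0.866

End-effector x-axis (col 0 of R) = (0.8660,0.0000,0.5000)
R[0][0] = 0.8660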